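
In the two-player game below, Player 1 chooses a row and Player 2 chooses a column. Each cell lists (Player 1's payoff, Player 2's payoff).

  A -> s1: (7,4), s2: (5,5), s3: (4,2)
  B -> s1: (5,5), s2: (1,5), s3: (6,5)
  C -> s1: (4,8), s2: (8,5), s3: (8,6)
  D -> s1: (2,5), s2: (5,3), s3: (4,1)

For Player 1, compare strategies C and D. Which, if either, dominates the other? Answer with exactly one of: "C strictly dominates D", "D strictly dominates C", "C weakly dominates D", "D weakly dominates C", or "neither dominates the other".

C strictly dominates D

C's payoffs vs D's, by Player 2's action — s1: 4>2, s2: 8>5, s3: 8>4.
Every comparison favours C, so C strictly dominates D.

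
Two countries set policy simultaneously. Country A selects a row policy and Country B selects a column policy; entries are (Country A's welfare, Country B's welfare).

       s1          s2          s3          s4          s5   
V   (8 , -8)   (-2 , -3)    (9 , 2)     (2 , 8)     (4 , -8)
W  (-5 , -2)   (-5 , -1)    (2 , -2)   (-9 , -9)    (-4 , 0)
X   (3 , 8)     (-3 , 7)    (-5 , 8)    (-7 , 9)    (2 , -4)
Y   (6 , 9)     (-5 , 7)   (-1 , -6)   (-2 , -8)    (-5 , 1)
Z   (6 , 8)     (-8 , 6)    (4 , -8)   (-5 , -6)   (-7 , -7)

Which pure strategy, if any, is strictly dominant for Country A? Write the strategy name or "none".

V

V vs W: s1: 8>-5, s2: -2>-5, s3: 9>2, s4: 2>-9, s5: 4>-4.
V vs X: s1: 8>3, s2: -2>-3, s3: 9>-5, s4: 2>-7, s5: 4>2.
V vs Y: s1: 8>6, s2: -2>-5, s3: 9>-1, s4: 2>-2, s5: 4>-5.
V vs Z: s1: 8>6, s2: -2>-8, s3: 9>4, s4: 2>-5, s5: 4>-7.
V strictly beats every other strategy against every opponent action, so it is strictly dominant.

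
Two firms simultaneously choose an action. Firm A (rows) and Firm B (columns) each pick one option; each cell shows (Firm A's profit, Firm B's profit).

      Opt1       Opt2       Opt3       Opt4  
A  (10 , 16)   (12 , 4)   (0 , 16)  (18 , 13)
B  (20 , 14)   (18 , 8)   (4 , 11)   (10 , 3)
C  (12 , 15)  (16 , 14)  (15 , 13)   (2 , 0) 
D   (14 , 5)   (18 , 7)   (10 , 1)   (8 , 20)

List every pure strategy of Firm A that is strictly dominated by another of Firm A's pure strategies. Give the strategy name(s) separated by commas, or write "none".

none

A: no other strategy beats it everywhere (B at Opt4 (18>10); C at Opt4 (18>2); D at Opt4 (18>8)).
B is not dominated — it holds its own against A at Opt1 (20>10); C at Opt1 (20>12); D at Opt1 (20>14).
Nothing dominates C: A at Opt1 (12>10); B at Opt3 (15>4); D at Opt3 (15>10).
D is not dominated — it holds its own against A at Opt1 (14>10); B at Opt2 (18=18); C at Opt1 (14>12).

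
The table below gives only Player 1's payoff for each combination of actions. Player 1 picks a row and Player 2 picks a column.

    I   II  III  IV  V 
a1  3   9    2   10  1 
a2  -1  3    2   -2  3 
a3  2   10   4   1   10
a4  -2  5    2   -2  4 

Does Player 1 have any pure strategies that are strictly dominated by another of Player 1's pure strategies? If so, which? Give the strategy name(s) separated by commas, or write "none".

a2, a4

a1 is not dominated — it holds its own against a2 at I (3>-1); a3 at I (3>2); a4 at I (3>-2).
a2: dominated, since a3 does at least as well everywhere (I: 2>-1, II: 10>3, III: 4>2, IV: 1>-2, V: 10>3).
a3: no other strategy beats it everywhere (a1 at II (10>9); a2 at I (2>-1); a4 at I (2>-2)).
a4: dominated, since a3 does at least as well everywhere (I: 2>-2, II: 10>5, III: 4>2, IV: 1>-2, V: 10>4).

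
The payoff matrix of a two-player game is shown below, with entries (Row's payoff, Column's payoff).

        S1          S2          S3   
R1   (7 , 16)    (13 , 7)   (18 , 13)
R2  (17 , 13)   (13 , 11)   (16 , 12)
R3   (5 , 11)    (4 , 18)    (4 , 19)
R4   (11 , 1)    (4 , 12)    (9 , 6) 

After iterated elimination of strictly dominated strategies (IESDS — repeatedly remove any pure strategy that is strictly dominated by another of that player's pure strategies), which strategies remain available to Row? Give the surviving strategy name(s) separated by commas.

Row's strategy R3 is strictly dominated by R1 (S1: 7>5, S2: 13>4, S3: 18>4) and is removed.
Row R4 is eliminated: R2 beats it against every remaining column (S1: 17>11, S2: 13>4, S3: 16>9).
Column S2 is eliminated: S1 beats it against every remaining row (R1: 16>7, R2: 13>11).
For Column, S1 strictly dominates S3 on the remaining rows (R1: 16>13, R2: 13>12); eliminate S3.
Row's strategy R1 is strictly dominated by R2 (S1: 17>7) and is removed.
Among the remaining strategies, none is strictly dominated by another pure strategy of the same player, so the elimination stops.
Surviving strategies — Row: {R2}; Column: {S1}.

R2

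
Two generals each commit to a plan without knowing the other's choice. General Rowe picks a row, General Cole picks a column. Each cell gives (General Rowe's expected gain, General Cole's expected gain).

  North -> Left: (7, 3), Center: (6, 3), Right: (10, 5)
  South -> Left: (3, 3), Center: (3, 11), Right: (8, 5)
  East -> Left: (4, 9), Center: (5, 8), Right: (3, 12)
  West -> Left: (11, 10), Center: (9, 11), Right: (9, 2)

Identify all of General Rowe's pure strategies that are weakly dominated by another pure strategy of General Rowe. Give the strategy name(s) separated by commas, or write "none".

North: no other strategy beats it everywhere (South at Left (7>3); East at Left (7>4); West at Right (10>9)).
South: dominated, since North does at least as well everywhere (Left: 7>3, Center: 6>3, Right: 10>8).
East is weakly dominated by North (Left: 7>4, Center: 6>5, Right: 10>3).
Nothing dominates West: North at Left (11>7); South at Left (11>3); East at Left (11>4).

South, East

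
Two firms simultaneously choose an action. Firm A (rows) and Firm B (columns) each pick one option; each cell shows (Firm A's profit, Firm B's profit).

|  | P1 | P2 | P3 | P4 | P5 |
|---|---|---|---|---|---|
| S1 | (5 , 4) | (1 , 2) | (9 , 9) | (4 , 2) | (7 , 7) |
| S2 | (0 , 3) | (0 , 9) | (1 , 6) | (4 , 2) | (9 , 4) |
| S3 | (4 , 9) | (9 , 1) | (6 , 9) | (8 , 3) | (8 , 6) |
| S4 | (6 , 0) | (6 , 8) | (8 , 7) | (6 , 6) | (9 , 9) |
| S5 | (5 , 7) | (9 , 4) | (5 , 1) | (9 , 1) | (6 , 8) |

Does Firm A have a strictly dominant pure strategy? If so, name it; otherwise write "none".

none

S1 fails to dominate S2 at P4 (4=4).
S2 fails to dominate S1 at P1 (0<5).
S3 fails to dominate S1 at P1 (4<5).
S4 fails to dominate S1 at P3 (8<9).
S5 fails to dominate S1 at P1 (5=5).
No single strategy dominates all the others.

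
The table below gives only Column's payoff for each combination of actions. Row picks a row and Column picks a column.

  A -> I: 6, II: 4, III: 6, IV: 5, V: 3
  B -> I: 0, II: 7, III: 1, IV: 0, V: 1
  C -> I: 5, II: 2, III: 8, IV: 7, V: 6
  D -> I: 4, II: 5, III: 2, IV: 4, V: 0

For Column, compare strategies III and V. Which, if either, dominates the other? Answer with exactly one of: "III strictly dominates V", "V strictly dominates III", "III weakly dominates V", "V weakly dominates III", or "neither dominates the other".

III weakly dominates V

III's payoffs vs V's, by Row's action — A: 6>3, B: 1=1, C: 8>6, D: 2>0.
III is at least as good everywhere and strictly better somewhere (tied only at B), so III weakly but not strictly dominates V.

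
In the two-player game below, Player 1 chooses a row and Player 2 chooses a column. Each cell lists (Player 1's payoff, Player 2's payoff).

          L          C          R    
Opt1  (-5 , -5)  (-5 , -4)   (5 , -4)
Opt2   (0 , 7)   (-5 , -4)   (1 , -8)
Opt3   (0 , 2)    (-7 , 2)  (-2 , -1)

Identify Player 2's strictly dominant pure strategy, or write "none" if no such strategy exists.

L fails to dominate C at Opt1 (-5<-4).
C fails to dominate L at Opt2 (-4<7).
R fails to dominate L at Opt2 (-8<7).
No single strategy dominates all the others.

none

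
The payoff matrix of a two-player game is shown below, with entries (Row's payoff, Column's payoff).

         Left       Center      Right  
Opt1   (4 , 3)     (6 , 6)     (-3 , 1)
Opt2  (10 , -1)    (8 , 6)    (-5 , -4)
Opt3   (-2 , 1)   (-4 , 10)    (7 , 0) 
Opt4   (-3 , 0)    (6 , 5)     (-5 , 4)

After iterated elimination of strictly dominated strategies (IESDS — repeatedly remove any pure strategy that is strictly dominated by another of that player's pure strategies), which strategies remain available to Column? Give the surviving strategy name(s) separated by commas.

Center

Column's strategy Left is strictly dominated by Center (Opt1: 6>3, Opt2: 6>-1, Opt3: 10>1, Opt4: 5>0) and is removed.
Column Right is eliminated: Center beats it against every remaining row (Opt1: 6>1, Opt2: 6>-4, Opt3: 10>0, Opt4: 5>4).
For Row, Opt2 strictly dominates Opt1 on the remaining columns (Center: 8>6); eliminate Opt1.
Row's strategy Opt3 is strictly dominated by Opt2 (Center: 8>-4) and is removed.
For Row, Opt2 strictly dominates Opt4 on the remaining columns (Center: 8>6); eliminate Opt4.
Among the remaining strategies, none is strictly dominated by another pure strategy of the same player, so the elimination stops.
Surviving strategies — Row: {Opt2}; Column: {Center}.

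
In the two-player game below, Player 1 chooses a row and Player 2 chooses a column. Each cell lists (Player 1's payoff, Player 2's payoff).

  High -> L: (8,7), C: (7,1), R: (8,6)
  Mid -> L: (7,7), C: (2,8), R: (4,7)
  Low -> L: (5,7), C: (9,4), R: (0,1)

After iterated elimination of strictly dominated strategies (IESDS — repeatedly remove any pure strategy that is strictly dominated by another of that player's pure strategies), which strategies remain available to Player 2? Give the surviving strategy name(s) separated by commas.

L

Row Mid is eliminated: High beats it against every remaining column (L: 8>7, C: 7>2, R: 8>4).
Column C is eliminated: L beats it against every remaining row (High: 7>1, Low: 7>4).
Player 1's strategy Low is strictly dominated by High (L: 8>5, R: 8>0) and is removed.
For Player 2, L strictly dominates R on the remaining rows (High: 7>6); eliminate R.
Among the remaining strategies, none is strictly dominated by another pure strategy of the same player, so the elimination stops.
Surviving strategies — Player 1: {High}; Player 2: {L}.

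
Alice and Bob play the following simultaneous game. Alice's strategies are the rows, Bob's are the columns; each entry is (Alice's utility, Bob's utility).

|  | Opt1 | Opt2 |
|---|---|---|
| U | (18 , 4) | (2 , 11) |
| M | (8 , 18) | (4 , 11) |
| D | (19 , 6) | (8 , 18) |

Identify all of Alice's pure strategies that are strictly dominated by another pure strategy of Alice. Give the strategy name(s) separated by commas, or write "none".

D strictly dominates U — Opt1: 19>18, Opt2: 8>2.
D strictly dominates M — Opt1: 19>8, Opt2: 8>4.
Nothing dominates D: U at Opt1 (19>18); M at Opt1 (19>8).

U, M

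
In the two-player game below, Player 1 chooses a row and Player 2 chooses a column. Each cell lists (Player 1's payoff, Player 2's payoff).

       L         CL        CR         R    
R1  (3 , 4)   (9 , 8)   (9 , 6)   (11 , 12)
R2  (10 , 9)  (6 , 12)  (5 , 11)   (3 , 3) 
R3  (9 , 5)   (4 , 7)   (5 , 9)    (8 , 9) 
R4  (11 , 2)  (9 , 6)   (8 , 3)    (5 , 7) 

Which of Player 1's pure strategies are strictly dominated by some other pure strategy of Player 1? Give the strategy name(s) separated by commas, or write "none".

Nothing dominates R1: R2 at CL (9>6); R3 at CL (9>4); R4 at CL (9=9).
R2: dominated, since R4 does at least as well everywhere (L: 11>10, CL: 9>6, CR: 8>5, R: 5>3).
Nothing dominates R3: R1 at L (9>3); R2 at CR (5=5); R4 at R (8>5).
Nothing dominates R4: R1 at L (11>3); R2 at L (11>10); R3 at L (11>9).

R2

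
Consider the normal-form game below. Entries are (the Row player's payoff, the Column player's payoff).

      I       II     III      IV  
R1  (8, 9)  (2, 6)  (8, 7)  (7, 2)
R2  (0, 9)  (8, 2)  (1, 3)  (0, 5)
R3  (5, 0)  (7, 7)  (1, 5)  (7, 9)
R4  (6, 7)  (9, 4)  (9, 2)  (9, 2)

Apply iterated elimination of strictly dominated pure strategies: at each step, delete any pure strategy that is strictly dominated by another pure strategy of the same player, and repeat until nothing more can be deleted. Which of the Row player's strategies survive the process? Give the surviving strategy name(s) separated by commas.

Row R2 is eliminated: R4 beats it against every remaining column (I: 6>0, II: 9>8, III: 9>1, IV: 9>0).
Row R3 is eliminated: R4 beats it against every remaining column (I: 6>5, II: 9>7, III: 9>1, IV: 9>7).
For the Column player, I strictly dominates II on the remaining rows (R1: 9>6, R4: 7>4); eliminate II.
The Column player's strategy III is strictly dominated by I (R1: 9>7, R4: 7>2) and is removed.
Column IV is eliminated: I beats it against every remaining row (R1: 9>2, R4: 7>2).
The Row player's strategy R4 is strictly dominated by R1 (I: 8>6) and is removed.
Among the remaining strategies, none is strictly dominated by another pure strategy of the same player, so the elimination stops.
Surviving strategies — the Row player: {R1}; the Column player: {I}.

R1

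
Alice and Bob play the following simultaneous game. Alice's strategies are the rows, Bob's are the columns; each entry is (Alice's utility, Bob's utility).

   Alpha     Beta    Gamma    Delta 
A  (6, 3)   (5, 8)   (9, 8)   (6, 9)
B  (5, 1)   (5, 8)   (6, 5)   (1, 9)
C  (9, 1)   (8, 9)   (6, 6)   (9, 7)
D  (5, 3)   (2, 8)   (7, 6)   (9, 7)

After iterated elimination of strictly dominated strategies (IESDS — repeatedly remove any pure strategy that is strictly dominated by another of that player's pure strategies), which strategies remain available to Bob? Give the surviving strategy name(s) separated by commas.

Beta

For Bob, Beta strictly dominates Alpha on the remaining rows (A: 8>3, B: 8>1, C: 9>1, D: 8>3); eliminate Alpha.
Column Gamma is eliminated: Delta beats it against every remaining row (A: 9>8, B: 9>5, C: 7>6, D: 7>6).
Row A is eliminated: C beats it against every remaining column (Beta: 8>5, Delta: 9>6).
Row B is eliminated: C beats it against every remaining column (Beta: 8>5, Delta: 9>1).
Column Delta is eliminated: Beta beats it against every remaining row (C: 9>7, D: 8>7).
Alice's strategy D is strictly dominated by C (Beta: 8>2) and is removed.
Among the remaining strategies, none is strictly dominated by another pure strategy of the same player, so the elimination stops.
Surviving strategies — Alice: {C}; Bob: {Beta}.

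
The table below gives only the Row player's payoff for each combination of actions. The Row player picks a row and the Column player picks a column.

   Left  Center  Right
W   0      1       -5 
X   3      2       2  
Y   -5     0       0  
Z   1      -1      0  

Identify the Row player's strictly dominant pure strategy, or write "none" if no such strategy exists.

X

X vs W: Left: 3>0, Center: 2>1, Right: 2>-5.
X vs Y: Left: 3>-5, Center: 2>0, Right: 2>0.
X vs Z: Left: 3>1, Center: 2>-1, Right: 2>0.
X strictly beats every other strategy against every opponent action, so it is strictly dominant.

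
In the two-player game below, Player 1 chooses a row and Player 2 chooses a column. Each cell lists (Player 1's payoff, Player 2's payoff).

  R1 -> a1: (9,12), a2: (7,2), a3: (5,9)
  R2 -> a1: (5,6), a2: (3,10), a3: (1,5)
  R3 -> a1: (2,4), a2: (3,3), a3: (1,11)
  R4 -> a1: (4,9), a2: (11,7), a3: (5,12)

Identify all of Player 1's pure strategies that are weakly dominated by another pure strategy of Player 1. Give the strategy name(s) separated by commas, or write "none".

Nothing dominates R1: R2 at a1 (9>5); R3 at a1 (9>2); R4 at a1 (9>4).
R2: dominated, since R1 does at least as well everywhere (a1: 9>5, a2: 7>3, a3: 5>1).
R1 weakly dominates R3 — a1: 9>2, a2: 7>3, a3: 5>1.
R4 is not dominated — it holds its own against R1 at a2 (11>7); R2 at a2 (11>3); R3 at a1 (4>2).

R2, R3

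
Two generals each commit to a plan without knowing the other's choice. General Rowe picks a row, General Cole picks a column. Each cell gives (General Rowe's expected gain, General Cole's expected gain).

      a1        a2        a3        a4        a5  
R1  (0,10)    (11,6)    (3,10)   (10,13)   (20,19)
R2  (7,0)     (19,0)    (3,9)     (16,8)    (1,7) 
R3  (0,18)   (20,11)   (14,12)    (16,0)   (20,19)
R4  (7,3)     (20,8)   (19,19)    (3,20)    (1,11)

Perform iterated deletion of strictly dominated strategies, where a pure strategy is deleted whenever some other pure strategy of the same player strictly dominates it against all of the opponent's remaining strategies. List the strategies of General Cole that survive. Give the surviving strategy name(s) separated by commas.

a3, a4, a5

General Cole's strategy a1 is strictly dominated by a5 (R1: 19>10, R2: 7>0, R3: 19>18, R4: 11>3) and is removed.
Column a2 is eliminated: a3 beats it against every remaining row (R1: 10>6, R2: 9>0, R3: 12>11, R4: 19>8).
Among the remaining strategies, none is strictly dominated by another pure strategy of the same player, so the elimination stops.
Surviving strategies — General Rowe: {R1, R2, R3, R4}; General Cole: {a3, a4, a5}.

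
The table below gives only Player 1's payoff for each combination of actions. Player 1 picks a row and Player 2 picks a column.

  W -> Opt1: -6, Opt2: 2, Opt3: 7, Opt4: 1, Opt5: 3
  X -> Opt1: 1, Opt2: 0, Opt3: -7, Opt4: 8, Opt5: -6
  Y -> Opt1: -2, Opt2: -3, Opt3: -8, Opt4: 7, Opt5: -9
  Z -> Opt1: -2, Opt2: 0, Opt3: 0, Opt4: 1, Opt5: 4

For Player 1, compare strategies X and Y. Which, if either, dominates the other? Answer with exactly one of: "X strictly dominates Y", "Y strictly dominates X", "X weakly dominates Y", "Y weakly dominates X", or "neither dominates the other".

X strictly dominates Y

X's payoffs vs Y's, by Player 2's action — Opt1: 1>-2, Opt2: 0>-3, Opt3: -7>-8, Opt4: 8>7, Opt5: -6>-9.
Every comparison favours X, so X strictly dominates Y.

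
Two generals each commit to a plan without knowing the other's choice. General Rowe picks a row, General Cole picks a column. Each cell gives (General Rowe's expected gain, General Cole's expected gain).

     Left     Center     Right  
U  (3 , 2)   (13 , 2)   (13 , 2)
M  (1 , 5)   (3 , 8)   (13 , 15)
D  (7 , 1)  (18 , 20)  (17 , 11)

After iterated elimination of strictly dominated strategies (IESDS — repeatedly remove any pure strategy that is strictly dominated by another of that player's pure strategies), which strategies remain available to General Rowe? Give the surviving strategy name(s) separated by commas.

Row U is eliminated: D beats it against every remaining column (Left: 7>3, Center: 18>13, Right: 17>13).
For General Rowe, D strictly dominates M on the remaining columns (Left: 7>1, Center: 18>3, Right: 17>13); eliminate M.
Column Left is eliminated: Center beats it against every remaining row (D: 20>1).
For General Cole, Center strictly dominates Right on the remaining rows (D: 20>11); eliminate Right.
Among the remaining strategies, none is strictly dominated by another pure strategy of the same player, so the elimination stops.
Surviving strategies — General Rowe: {D}; General Cole: {Center}.

D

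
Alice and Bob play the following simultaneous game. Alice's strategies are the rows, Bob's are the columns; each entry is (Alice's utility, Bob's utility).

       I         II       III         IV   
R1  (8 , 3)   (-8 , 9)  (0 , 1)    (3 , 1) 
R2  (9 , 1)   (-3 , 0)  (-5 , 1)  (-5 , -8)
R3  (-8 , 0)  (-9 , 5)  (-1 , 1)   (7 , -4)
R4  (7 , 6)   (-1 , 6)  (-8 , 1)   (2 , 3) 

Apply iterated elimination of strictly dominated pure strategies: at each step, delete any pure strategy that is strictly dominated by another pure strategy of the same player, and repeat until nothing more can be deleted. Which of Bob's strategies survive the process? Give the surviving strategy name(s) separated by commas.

For Bob, I strictly dominates IV on the remaining rows (R1: 3>1, R2: 1>-8, R3: 0>-4, R4: 6>3); eliminate IV.
Row R3 is eliminated: R1 beats it against every remaining column (I: 8>-8, II: -8>-9, III: 0>-1).
Among the remaining strategies, none is strictly dominated by another pure strategy of the same player, so the elimination stops.
Surviving strategies — Alice: {R1, R2, R4}; Bob: {I, II, III}.

I, II, III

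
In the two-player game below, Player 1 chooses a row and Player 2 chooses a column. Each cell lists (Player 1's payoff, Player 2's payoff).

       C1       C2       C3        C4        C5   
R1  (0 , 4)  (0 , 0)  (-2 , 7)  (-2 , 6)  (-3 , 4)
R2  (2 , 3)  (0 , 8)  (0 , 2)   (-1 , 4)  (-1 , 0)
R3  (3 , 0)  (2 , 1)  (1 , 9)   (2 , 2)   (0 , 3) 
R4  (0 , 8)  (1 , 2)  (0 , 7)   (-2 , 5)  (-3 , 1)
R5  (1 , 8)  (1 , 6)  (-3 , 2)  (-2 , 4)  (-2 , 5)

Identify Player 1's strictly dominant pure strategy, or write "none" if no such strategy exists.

R3

R3 vs R1: C1: 3>0, C2: 2>0, C3: 1>-2, C4: 2>-2, C5: 0>-3.
R3 vs R2: C1: 3>2, C2: 2>0, C3: 1>0, C4: 2>-1, C5: 0>-1.
R3 vs R4: C1: 3>0, C2: 2>1, C3: 1>0, C4: 2>-2, C5: 0>-3.
R3 vs R5: C1: 3>1, C2: 2>1, C3: 1>-3, C4: 2>-2, C5: 0>-2.
R3 strictly beats every other strategy against every opponent action, so it is strictly dominant.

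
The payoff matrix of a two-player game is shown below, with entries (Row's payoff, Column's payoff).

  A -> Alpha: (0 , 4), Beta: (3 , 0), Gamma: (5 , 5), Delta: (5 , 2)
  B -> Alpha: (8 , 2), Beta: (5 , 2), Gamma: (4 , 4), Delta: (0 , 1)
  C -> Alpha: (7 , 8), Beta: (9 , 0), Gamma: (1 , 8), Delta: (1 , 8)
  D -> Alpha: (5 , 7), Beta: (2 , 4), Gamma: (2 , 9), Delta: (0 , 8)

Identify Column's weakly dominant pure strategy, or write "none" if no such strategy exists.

Gamma vs Alpha: A: 5>4, B: 4>2, C: 8=8, D: 9>7.
Gamma vs Beta: A: 5>0, B: 4>2, C: 8>0, D: 9>4.
Gamma vs Delta: A: 5>2, B: 4>1, C: 8=8, D: 9>8.
Gamma is at least as good as every other strategy against every opponent action, so it is weakly dominant.

Gamma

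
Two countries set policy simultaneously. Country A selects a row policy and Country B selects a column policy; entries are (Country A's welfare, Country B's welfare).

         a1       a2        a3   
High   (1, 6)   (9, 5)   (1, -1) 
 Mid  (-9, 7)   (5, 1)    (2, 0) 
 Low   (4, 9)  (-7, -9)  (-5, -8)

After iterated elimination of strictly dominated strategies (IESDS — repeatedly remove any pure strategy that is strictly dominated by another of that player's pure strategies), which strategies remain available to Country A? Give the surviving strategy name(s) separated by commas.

Country B's strategy a2 is strictly dominated by a1 (High: 6>5, Mid: 7>1, Low: 9>-9) and is removed.
Country B's strategy a3 is strictly dominated by a1 (High: 6>-1, Mid: 7>0, Low: 9>-8) and is removed.
Row High is eliminated: Low beats it against every remaining column (a1: 4>1).
Country A's strategy Mid is strictly dominated by Low (a1: 4>-9) and is removed.
Among the remaining strategies, none is strictly dominated by another pure strategy of the same player, so the elimination stops.
Surviving strategies — Country A: {Low}; Country B: {a1}.

Low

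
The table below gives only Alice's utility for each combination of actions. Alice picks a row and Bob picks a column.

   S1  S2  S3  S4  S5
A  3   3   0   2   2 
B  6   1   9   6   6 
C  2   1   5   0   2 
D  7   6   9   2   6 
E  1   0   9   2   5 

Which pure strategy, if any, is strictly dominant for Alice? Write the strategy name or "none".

A fails to dominate B at S1 (3<6).
B fails to dominate A at S2 (1<3).
C fails to dominate A at S1 (2<3).
D fails to dominate A at S4 (2=2).
E fails to dominate A at S1 (1<3).
No single strategy dominates all the others.

none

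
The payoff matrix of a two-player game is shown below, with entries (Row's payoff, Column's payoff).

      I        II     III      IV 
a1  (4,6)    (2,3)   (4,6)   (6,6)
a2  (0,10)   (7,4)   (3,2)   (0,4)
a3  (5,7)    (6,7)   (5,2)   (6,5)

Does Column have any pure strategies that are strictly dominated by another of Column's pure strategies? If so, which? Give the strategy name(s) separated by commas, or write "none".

Nothing dominates I: II at a1 (6>3); III at a1 (6=6); IV at a1 (6=6).
II: no other strategy beats it everywhere (I at a3 (7=7); III at a2 (4>2); IV at a2 (4=4)).
Nothing dominates III: I at a1 (6=6); II at a1 (6>3); IV at a1 (6=6).
Nothing dominates IV: I at a1 (6=6); II at a1 (6>3); III at a1 (6=6).

none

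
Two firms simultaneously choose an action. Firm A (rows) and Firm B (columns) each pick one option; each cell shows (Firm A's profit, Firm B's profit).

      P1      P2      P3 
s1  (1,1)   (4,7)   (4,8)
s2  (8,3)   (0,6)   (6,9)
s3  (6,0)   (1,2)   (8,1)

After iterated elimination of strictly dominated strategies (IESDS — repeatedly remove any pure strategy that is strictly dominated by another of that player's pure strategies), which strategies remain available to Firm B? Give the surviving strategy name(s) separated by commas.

For Firm B, P2 strictly dominates P1 on the remaining rows (s1: 7>1, s2: 6>3, s3: 2>0); eliminate P1.
For Firm A, s3 strictly dominates s2 on the remaining columns (P2: 1>0, P3: 8>6); eliminate s2.
Among the remaining strategies, none is strictly dominated by another pure strategy of the same player, so the elimination stops.
Surviving strategies — Firm A: {s1, s3}; Firm B: {P2, P3}.

P2, P3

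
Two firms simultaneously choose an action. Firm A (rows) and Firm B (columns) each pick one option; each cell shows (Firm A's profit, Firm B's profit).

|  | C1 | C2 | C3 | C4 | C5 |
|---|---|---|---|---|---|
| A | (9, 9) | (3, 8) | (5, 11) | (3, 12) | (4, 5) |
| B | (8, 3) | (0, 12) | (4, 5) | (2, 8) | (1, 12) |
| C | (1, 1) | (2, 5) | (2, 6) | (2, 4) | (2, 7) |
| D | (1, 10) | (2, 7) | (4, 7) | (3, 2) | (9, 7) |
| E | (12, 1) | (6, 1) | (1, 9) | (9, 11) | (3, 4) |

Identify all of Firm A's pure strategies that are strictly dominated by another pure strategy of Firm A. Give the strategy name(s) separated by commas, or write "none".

Nothing dominates A: B at C1 (9>8); C at C1 (9>1); D at C1 (9>1); E at C3 (5>1).
B: dominated, since A does at least as well everywhere (C1: 9>8, C2: 3>0, C3: 5>4, C4: 3>2, C5: 4>1).
A strictly dominates C — C1: 9>1, C2: 3>2, C3: 5>2, C4: 3>2, C5: 4>2.
D is not dominated — it holds its own against A at C4 (3=3); B at C2 (2>0); C at C1 (1=1); E at C3 (4>1).
E: no other strategy beats it everywhere (A at C1 (12>9); B at C1 (12>8); C at C1 (12>1); D at C1 (12>1)).

B, C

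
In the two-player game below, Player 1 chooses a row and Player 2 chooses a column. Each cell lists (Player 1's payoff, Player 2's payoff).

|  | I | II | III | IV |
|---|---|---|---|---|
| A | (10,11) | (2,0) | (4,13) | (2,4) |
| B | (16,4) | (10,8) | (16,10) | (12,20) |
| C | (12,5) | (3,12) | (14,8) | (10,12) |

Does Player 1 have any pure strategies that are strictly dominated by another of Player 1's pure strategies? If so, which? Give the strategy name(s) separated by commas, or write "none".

A, C

A: dominated, since B does at least as well everywhere (I: 16>10, II: 10>2, III: 16>4, IV: 12>2).
B is not dominated — it holds its own against A at I (16>10); C at I (16>12).
C: dominated, since B does at least as well everywhere (I: 16>12, II: 10>3, III: 16>14, IV: 12>10).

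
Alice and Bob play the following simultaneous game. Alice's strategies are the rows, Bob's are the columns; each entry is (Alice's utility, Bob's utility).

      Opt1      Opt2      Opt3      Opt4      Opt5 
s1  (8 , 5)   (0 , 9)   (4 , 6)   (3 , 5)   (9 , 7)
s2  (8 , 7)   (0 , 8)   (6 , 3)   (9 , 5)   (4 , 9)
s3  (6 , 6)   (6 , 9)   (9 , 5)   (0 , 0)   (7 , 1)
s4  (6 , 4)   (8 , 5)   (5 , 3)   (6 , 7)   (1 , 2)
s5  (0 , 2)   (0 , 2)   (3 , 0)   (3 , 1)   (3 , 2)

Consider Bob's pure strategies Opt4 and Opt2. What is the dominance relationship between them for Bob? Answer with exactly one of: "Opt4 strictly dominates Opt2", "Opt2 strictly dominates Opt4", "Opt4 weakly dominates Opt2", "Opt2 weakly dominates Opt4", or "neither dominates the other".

Opt4's payoffs vs Opt2's, by Alice's action — s1: 5<9, s2: 5<8, s3: 0<9, s4: 7>5, s5: 1<2.
Opt4 does better at s4 but worse at s1, s2, s3, s5; neither strategy dominates the other.

neither dominates the other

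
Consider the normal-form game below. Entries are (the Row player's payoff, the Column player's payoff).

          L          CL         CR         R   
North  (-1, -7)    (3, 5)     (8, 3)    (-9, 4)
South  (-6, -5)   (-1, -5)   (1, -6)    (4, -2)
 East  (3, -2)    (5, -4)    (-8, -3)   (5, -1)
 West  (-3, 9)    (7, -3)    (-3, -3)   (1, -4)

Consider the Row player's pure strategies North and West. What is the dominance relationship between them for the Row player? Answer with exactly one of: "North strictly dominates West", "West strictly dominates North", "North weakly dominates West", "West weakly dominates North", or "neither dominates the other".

North's payoffs vs West's, by the Column player's action — L: -1>-3, CL: 3<7, CR: 8>-3, R: -9<1.
North does better at L, CR but worse at CL, R; neither strategy dominates the other.

neither dominates the other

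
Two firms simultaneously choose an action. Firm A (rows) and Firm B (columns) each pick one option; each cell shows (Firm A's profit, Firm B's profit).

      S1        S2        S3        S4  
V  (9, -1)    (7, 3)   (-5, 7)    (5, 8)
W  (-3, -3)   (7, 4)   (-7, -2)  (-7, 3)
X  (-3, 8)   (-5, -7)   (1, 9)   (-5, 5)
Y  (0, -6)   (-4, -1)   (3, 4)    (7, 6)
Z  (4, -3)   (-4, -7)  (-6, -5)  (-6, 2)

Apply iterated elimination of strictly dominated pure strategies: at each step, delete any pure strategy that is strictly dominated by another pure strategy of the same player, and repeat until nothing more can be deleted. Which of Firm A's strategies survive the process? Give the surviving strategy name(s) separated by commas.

V, W, Y

For Firm A, Y strictly dominates X on the remaining columns (S1: 0>-3, S2: -4>-5, S3: 3>1, S4: 7>-5); eliminate X.
Firm A's strategy Z is strictly dominated by V (S1: 9>4, S2: 7>-4, S3: -5>-6, S4: 5>-6) and is removed.
For Firm B, S2 strictly dominates S1 on the remaining rows (V: 3>-1, W: 4>-3, Y: -1>-6); eliminate S1.
Firm B's strategy S3 is strictly dominated by S4 (V: 8>7, W: 3>-2, Y: 6>4) and is removed.
Among the remaining strategies, none is strictly dominated by another pure strategy of the same player, so the elimination stops.
Surviving strategies — Firm A: {V, W, Y}; Firm B: {S2, S4}.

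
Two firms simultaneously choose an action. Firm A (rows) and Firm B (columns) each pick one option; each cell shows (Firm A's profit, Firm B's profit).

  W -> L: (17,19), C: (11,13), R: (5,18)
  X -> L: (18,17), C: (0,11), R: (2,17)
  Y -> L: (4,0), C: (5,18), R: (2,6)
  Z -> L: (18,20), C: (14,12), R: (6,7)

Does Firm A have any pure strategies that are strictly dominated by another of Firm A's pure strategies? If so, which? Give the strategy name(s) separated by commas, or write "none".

W, Y

W is strictly dominated by Z (L: 18>17, C: 14>11, R: 6>5).
X is not dominated — it holds its own against W at L (18>17); Y at L (18>4); Z at L (18=18).
Y: dominated, since W does at least as well everywhere (L: 17>4, C: 11>5, R: 5>2).
Z is not dominated — it holds its own against W at L (18>17); X at L (18=18); Y at L (18>4).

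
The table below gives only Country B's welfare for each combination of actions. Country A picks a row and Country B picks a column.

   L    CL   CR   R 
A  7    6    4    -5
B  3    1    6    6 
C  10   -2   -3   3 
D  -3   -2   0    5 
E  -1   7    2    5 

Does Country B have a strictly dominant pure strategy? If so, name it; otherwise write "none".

L fails to dominate CL at D (-3<-2).
CL fails to dominate L at A (6<7).
CR fails to dominate L at A (4<7).
R fails to dominate L at A (-5<7).
No single strategy dominates all the others.

none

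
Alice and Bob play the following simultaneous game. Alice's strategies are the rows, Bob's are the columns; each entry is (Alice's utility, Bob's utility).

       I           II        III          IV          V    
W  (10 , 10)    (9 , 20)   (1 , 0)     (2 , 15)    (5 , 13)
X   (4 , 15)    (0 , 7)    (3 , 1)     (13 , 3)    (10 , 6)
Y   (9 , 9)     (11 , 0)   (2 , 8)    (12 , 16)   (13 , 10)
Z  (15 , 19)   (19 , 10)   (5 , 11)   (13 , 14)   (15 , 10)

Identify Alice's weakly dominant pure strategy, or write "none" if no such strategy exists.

Z

Z vs W: I: 15>10, II: 19>9, III: 5>1, IV: 13>2, V: 15>5.
Z vs X: I: 15>4, II: 19>0, III: 5>3, IV: 13=13, V: 15>10.
Z vs Y: I: 15>9, II: 19>11, III: 5>2, IV: 13>12, V: 15>13.
Z is at least as good as every other strategy against every opponent action, so it is weakly dominant.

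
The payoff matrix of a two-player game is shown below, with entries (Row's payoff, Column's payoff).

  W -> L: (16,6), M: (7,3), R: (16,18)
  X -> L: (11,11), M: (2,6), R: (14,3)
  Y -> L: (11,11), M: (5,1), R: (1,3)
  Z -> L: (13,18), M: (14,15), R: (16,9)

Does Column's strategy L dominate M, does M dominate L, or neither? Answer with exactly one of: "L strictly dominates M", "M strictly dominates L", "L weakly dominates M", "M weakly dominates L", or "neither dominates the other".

L's payoffs vs M's, by Row's action — W: 6>3, X: 11>6, Y: 11>1, Z: 18>15.
Every comparison favours L, so L strictly dominates M.

L strictly dominates M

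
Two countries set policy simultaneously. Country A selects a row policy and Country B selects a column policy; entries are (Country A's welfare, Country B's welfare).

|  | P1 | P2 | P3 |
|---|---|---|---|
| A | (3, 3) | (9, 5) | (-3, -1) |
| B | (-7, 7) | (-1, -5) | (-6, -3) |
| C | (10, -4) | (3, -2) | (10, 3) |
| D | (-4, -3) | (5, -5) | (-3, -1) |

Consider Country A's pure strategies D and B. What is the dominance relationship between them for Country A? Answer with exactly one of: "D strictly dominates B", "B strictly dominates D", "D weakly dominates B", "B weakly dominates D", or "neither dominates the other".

D's payoffs vs B's, by Country B's action — P1: -4>-7, P2: 5>-1, P3: -3>-6.
Every comparison favours D, so D strictly dominates B.

D strictly dominates B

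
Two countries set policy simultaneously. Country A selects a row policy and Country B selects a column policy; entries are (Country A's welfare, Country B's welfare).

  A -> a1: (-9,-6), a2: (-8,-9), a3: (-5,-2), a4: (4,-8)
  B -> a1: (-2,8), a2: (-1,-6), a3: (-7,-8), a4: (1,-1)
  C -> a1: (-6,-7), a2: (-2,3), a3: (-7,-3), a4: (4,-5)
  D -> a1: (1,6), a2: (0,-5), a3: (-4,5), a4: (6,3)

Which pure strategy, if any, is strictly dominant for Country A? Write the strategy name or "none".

D vs A: a1: 1>-9, a2: 0>-8, a3: -4>-5, a4: 6>4.
D vs B: a1: 1>-2, a2: 0>-1, a3: -4>-7, a4: 6>1.
D vs C: a1: 1>-6, a2: 0>-2, a3: -4>-7, a4: 6>4.
D strictly beats every other strategy against every opponent action, so it is strictly dominant.

D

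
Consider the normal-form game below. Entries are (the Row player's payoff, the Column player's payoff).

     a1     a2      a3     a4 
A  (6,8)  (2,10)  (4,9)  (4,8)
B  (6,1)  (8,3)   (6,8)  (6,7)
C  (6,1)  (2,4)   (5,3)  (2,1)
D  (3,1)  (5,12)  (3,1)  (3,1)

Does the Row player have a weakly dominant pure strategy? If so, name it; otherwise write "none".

B

B vs A: a1: 6=6, a2: 8>2, a3: 6>4, a4: 6>4.
B vs C: a1: 6=6, a2: 8>2, a3: 6>5, a4: 6>2.
B vs D: a1: 6>3, a2: 8>5, a3: 6>3, a4: 6>3.
B is at least as good as every other strategy against every opponent action, so it is weakly dominant.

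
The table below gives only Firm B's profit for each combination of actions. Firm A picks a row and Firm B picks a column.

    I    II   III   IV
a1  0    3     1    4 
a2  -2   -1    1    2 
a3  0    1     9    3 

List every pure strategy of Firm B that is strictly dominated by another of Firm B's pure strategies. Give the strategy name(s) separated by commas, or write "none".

I, II

II strictly dominates I — a1: 3>0, a2: -1>-2, a3: 1>0.
II: dominated, since IV does at least as well everywhere (a1: 4>3, a2: 2>-1, a3: 3>1).
Nothing dominates III: I at a1 (1>0); II at a2 (1>-1); IV at a3 (9>3).
IV is not dominated — it holds its own against I at a1 (4>0); II at a1 (4>3); III at a1 (4>1).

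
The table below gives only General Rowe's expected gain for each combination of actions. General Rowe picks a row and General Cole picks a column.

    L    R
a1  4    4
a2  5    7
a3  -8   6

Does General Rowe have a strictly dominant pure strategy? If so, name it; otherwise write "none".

a2 vs a1: L: 5>4, R: 7>4.
a2 vs a3: L: 5>-8, R: 7>6.
a2 strictly beats every other strategy against every opponent action, so it is strictly dominant.

a2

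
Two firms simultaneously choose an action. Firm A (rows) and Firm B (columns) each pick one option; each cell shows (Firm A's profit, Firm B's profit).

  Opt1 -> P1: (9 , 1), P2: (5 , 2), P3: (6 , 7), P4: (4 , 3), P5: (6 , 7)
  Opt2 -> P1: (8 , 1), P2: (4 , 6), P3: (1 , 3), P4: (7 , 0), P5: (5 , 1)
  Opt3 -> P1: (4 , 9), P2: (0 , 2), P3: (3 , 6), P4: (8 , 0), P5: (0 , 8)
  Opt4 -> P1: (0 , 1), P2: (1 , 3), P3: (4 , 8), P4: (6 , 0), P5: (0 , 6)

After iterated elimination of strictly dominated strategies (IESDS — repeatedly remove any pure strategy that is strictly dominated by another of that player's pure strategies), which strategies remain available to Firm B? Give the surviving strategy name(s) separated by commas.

P3, P5

For Firm B, P3 strictly dominates P4 on the remaining rows (Opt1: 7>3, Opt2: 3>0, Opt3: 6>0, Opt4: 8>0); eliminate P4.
Firm A's strategy Opt2 is strictly dominated by Opt1 (P1: 9>8, P2: 5>4, P3: 6>1, P5: 6>5) and is removed.
Firm A's strategy Opt3 is strictly dominated by Opt1 (P1: 9>4, P2: 5>0, P3: 6>3, P5: 6>0) and is removed.
For Firm A, Opt1 strictly dominates Opt4 on the remaining columns (P1: 9>0, P2: 5>1, P3: 6>4, P5: 6>0); eliminate Opt4.
Column P1 is eliminated: P2 beats it against every remaining row (Opt1: 2>1).
For Firm B, P3 strictly dominates P2 on the remaining rows (Opt1: 7>2); eliminate P2.
Among the remaining strategies, none is strictly dominated by another pure strategy of the same player, so the elimination stops.
Surviving strategies — Firm A: {Opt1}; Firm B: {P3, P5}.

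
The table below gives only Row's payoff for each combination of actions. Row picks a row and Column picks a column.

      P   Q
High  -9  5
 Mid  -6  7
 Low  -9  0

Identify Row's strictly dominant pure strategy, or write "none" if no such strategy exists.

Mid vs High: P: -6>-9, Q: 7>5.
Mid vs Low: P: -6>-9, Q: 7>0.
Mid strictly beats every other strategy against every opponent action, so it is strictly dominant.

Mid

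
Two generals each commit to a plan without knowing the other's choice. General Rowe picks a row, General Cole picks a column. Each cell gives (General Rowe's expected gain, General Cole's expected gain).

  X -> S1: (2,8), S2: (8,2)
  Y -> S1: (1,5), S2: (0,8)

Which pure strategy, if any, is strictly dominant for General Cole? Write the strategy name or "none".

S1 fails to dominate S2 at Y (5<8).
S2 fails to dominate S1 at X (2<8).
No single strategy dominates all the others.

none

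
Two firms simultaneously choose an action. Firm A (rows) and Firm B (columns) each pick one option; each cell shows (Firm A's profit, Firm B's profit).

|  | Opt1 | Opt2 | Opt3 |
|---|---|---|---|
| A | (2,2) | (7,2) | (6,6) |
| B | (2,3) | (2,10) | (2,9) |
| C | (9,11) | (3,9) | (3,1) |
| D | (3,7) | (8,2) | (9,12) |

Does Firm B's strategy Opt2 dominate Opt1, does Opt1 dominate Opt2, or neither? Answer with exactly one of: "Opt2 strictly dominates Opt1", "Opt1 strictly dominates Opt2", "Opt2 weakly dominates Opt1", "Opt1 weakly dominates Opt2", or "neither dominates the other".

neither dominates the other

Compare Opt2 to Opt1 across each choice by Firm A: A: 2=2, B: 10>3, C: 9<11, D: 2<7.
Opt2 does better at B but worse at C, D; neither strategy dominates the other.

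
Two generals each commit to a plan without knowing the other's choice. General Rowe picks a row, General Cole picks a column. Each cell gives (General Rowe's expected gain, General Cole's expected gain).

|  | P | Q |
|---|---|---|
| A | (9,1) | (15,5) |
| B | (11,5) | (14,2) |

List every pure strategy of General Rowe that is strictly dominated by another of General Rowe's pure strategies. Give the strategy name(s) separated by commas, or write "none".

A: no other strategy beats it everywhere (B at Q (15>14)).
B: no other strategy beats it everywhere (A at P (11>9)).

none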